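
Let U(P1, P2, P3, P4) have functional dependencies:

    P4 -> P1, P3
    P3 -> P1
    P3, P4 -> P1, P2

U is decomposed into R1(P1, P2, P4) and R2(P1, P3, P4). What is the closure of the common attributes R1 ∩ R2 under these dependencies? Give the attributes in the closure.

P1, P2, P3, P4

R1 ∩ R2 = {P1, P4}.
P4 → P1, P3 applies, adding P3
P3, P4 → P1, P2 applies, adding P2
Closure: {P1, P2, P3, P4}.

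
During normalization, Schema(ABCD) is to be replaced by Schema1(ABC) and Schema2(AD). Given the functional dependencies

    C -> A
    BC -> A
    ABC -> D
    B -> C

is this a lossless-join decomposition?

No

Common attributes: Schema1 ∩ Schema2 = {A}.
No dependency enlarges {A}, so (A)⁺ = {A}.
The closure contains neither all of Schema1 = {ABC} nor all of Schema2 = {AD}, so the common attributes are not a superkey of either fragment. The join is lossy.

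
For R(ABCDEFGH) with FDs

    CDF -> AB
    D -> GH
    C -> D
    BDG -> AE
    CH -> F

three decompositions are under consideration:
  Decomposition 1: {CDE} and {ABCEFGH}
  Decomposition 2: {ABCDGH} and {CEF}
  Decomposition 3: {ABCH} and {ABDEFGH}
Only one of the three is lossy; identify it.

Decomposition 3

Decomposition 1: common = {CE}, closure = {ABCDEFGH} → lossless.
Decomposition 2: common = {C}, closure = {ABCDEFGH} → lossless.
Decomposition 3: common = {ABH}, closure = {ABH} → lossy.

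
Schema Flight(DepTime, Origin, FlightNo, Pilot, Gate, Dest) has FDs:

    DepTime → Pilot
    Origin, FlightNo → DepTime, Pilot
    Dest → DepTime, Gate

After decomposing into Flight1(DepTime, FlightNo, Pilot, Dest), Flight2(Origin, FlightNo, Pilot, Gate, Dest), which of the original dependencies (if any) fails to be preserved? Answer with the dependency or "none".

Origin, FlightNo → DepTime, Pilot

Check Origin, FlightNo → DepTime, Pilot: no single fragment contains all of {DepTime, Origin, FlightNo, Pilot}, and the restricted closure of {Origin, FlightNo} across the fragments never reaches {DepTime, Pilot}.
DepTime → Pilot is preserved.
Dest → DepTime, Gate is preserved.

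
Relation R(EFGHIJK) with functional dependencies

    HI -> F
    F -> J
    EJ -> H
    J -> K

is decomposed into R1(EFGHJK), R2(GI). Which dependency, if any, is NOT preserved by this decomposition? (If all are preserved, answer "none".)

Check HI → F: no single fragment contains all of {FHI}, and the restricted closure of {HI} across the fragments never reaches {F}.
F → J is preserved.
EJ → H is preserved.
J → K is preserved.

HI -> F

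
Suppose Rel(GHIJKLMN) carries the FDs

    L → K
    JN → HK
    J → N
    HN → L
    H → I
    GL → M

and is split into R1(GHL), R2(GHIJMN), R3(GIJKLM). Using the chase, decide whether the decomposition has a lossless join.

Yes

Chase test. Columns are GHIJKLMN; row i has aⱼ where attribute j ∈ Ri, else bᵢⱼ.
Initial tableau (one row per fragment):
  row 1: a1 a2 b13 b14 b15 a6 b17 b18
  row 2: a1 a2 a3 a4 b25 b26 a7 a8
  row 3: a1 b32 a3 a4 a5 a6 a7 b38
Rows 1 and 3 agree on L; apply L→K and equate their K entries.
Rows 2 and 3 agree on J; apply J→N and equate their N entries.
Rows 1 and 2 agree on H; apply H→I and equate their I entries.
Rows 1 and 3 agree on GL; apply GL→M and equate their M entries.
Rows 2 and 3 agree on JN; apply JN→HK and equate their HK entries.
Rows 2 and 3 agree on HN; apply HN→L and equate their L entries.
Row 2 is now all distinguished symbols — the join is lossless.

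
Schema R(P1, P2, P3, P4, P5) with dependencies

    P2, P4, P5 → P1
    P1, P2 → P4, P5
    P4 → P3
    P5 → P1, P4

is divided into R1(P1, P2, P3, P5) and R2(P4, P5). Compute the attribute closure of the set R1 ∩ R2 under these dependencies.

R1 ∩ R2 = {P5}.
P5 → P1, P4 applies, adding P1, P4
P4 → P3 applies, adding P3
Closure: {P1, P3, P4, P5}.

P1, P3, P4, P5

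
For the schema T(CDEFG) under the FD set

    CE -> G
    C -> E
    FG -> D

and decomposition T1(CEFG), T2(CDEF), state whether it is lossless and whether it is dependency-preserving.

lossless but not dependency-preserving

Lossless test: (CEF)⁺ = {CDEFG}, which contains all of one fragment — lossless.
Dependency preservation: the restricted closure of {FG} across the fragments never reaches {D}, so FG → D cannot be enforced without a join — not preserved.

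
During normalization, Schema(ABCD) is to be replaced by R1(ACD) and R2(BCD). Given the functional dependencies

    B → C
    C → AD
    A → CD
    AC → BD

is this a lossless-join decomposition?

Yes

Common attributes: R1 ∩ R2 = {CD}.
Closure of {CD}: C → AD applies, adding A; AC → BD applies, adding B. So (CD)⁺ = {ABCD}.
This closure contains every attribute of R1, so R1 ∩ R2 → R1. The join is lossless.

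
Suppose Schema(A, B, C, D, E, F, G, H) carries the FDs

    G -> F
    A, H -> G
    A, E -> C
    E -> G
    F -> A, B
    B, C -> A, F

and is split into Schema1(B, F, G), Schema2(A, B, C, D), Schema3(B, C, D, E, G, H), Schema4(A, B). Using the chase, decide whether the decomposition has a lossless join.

Chase test. Columns are A, B, C, D, E, F, G, H; row i has aⱼ where attribute j ∈ Schemai, else bᵢⱼ.
Initial tableau (one row per fragment):
  row 1: b11 a2 b13 b14 b15 a6 a7 b18
  row 2: a1 a2 a3 a4 b25 b26 b27 b28
  row 3: b31 a2 a3 a4 a5 b36 a7 a8
  row 4: a1 a2 b43 b44 b45 b46 b47 b48
Rows 1 and 3 agree on G; apply G→F and equate their F entries.
Rows 1 and 3 agree on F; apply F→A, B and equate their A, B entries.
Rows 2 and 3 agree on B, C; apply B, C→A, F and equate their A, F entries.
Row 3 is now all distinguished symbols — the join is lossless.

Yes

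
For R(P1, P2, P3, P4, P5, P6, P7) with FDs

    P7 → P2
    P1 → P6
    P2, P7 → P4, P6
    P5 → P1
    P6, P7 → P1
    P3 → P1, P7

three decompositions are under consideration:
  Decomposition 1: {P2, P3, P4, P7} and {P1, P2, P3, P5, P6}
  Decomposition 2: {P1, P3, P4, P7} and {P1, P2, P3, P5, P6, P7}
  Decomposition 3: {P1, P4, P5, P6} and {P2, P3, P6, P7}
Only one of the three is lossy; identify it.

Decomposition 1: common = {P2, P3}, closure = {P1, P2, P3, P4, P6, P7} → lossless.
Decomposition 2: common = {P1, P3, P7}, closure = {P1, P2, P3, P4, P6, P7} → lossless.
Decomposition 3: common = {P6}, closure = {P6} → lossy.

Decomposition 3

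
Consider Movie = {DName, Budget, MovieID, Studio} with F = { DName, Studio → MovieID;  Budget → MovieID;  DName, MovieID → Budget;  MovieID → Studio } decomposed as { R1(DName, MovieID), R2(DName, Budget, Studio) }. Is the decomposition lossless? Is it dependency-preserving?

lossy and not dependency-preserving

Lossless test: (DName)⁺ = {DName}, which is a superkey of neither fragment — lossy.
Dependency preservation: the restricted closure of {DName, Studio} across the fragments never reaches {MovieID}, so DName, Studio → MovieID cannot be enforced without a join — not preserved.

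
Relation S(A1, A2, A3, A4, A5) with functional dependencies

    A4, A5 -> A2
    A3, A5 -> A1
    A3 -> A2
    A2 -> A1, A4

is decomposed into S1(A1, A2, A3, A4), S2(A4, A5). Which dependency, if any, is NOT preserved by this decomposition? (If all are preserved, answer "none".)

Check A4, A5 → A2: no single fragment contains all of {A2, A4, A5}, and the restricted closure of {A4, A5} across the fragments never reaches {A2}.
A3, A5 → A1 is preserved.
A3 → A2 is preserved.
A2 → A1, A4 is preserved.

A4, A5 -> A2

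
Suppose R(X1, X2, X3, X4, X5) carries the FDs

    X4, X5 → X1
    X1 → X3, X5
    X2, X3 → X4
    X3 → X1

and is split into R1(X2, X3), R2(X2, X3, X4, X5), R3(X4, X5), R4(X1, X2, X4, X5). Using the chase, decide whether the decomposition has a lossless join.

Chase test. Columns are X1, X2, X3, X4, X5; row i has aⱼ where attribute j ∈ Ri, else bᵢⱼ.
Initial tableau (one row per fragment):
  row 1: b11 a2 a3 b14 b15
  row 2: b21 a2 a3 a4 a5
  row 3: b31 b32 b33 a4 a5
  row 4: a1 a2 b43 a4 a5
Rows 2 and 3 agree on X4, X5; apply X4, X5→X1 and equate their X1 entries.
Rows 2 and 4 agree on X4, X5; apply X4, X5→X1 and equate their X1 entries.
Rows 2 and 3 agree on X1; apply X1→X3, X5 and equate their X3, X5 entries.
Rows 2 and 4 agree on X1; apply X1→X3, X5 and equate their X3, X5 entries.
Rows 1 and 2 agree on X2, X3; apply X2, X3→X4 and equate their X4 entries.
Rows 1 and 2 agree on X3; apply X3→X1 and equate their X1 entries.
Rows 1 and 2 agree on X1; apply X1→X3, X5 and equate their X3, X5 entries.
Row 1 is now all distinguished symbols — the join is lossless.

Yes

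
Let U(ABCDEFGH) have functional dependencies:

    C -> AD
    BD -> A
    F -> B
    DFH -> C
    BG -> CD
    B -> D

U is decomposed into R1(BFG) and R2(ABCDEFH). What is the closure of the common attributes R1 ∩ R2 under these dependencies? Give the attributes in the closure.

ABDF

R1 ∩ R2 = {BF}.
B → D applies, adding D
BD → A applies, adding A
Closure: {ABDF}.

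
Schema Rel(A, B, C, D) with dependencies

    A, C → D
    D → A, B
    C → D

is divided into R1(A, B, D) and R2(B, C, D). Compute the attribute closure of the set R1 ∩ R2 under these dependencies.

A, B, D

R1 ∩ R2 = {B, D}.
D → A, B applies, adding A
Closure: {A, B, D}.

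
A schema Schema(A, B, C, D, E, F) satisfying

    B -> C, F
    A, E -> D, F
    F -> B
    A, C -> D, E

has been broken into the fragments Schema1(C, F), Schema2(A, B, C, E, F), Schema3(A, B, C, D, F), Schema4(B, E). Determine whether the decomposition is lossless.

Yes

Chase test. Columns are A, B, C, D, E, F; row i has aⱼ where attribute j ∈ Schemai, else bᵢⱼ.
Initial tableau (one row per fragment):
  row 1: b11 b12 a3 b14 b15 a6
  row 2: a1 a2 a3 b24 a5 a6
  row 3: a1 a2 a3 a4 b35 a6
  row 4: b41 a2 b43 b44 a5 b46
Rows 2 and 4 agree on B; apply B→C, F and equate their C, F entries.
Rows 1 and 2 agree on F; apply F→B and equate their B entries.
Rows 2 and 3 agree on A, C; apply A, C→D, E and equate their D, E entries.
Row 2 is now all distinguished symbols — the join is lossless.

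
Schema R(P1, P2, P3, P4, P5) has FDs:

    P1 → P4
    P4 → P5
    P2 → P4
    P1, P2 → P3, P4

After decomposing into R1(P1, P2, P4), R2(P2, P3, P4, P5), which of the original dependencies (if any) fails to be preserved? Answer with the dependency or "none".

P1, P2 → P3, P4

Check P1, P2 → P3, P4: no single fragment contains all of {P1, P2, P3, P4}, and the restricted closure of {P1, P2} across the fragments never reaches {P3, P4}.
P1 → P4 is preserved.
P4 → P5 is preserved.
P2 → P4 is preserved.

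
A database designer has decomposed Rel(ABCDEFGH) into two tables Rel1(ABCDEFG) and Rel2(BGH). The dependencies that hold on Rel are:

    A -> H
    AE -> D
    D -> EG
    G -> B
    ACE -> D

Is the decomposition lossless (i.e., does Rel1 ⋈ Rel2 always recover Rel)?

Common attributes: Rel1 ∩ Rel2 = {BG}.
No dependency enlarges {BG}, so (BG)⁺ = {BG}.
The closure contains neither all of Rel1 = {ABCDEFG} nor all of Rel2 = {BGH}, so the common attributes are not a superkey of either fragment. The join is lossy.

No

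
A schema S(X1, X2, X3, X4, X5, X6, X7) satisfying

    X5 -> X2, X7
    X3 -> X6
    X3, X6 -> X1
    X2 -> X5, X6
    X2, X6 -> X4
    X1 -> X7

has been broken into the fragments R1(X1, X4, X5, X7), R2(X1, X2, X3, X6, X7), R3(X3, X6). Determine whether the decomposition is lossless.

Chase test. Columns are X1, X2, X3, X4, X5, X6, X7; row i has aⱼ where attribute j ∈ Ri, else bᵢⱼ.
Initial tableau (one row per fragment):
  row 1: a1 b12 b13 a4 a5 b16 a7
  row 2: a1 a2 a3 b24 b25 a6 a7
  row 3: b31 b32 a3 b34 b35 a6 b37
Rows 2 and 3 agree on X3, X6; apply X3, X6→X1 and equate their X1 entries.
Rows 1 and 3 agree on X1; apply X1→X7 and equate their X7 entries.
No row becomes fully distinguished — the join is lossy.

No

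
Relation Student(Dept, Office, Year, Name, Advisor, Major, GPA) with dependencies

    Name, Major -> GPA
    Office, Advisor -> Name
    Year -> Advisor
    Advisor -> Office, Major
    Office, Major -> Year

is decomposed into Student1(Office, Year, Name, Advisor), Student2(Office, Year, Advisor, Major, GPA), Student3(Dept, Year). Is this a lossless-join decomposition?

Chase test. Columns are Dept, Office, Year, Name, Advisor, Major, GPA; row i has aⱼ where attribute j ∈ Studenti, else bᵢⱼ.
Initial tableau (one row per fragment):
  row 1: b11 a2 a3 a4 a5 b16 b17
  row 2: b21 a2 a3 b24 a5 a6 a7
  row 3: a1 b32 a3 b34 b35 b36 b37
Rows 1 and 2 agree on Office, Advisor; apply Office, Advisor→Name and equate their Name entries.
Rows 1 and 3 agree on Year; apply Year→Advisor and equate their Advisor entries.
Rows 1 and 2 agree on Advisor; apply Advisor→Office, Major and equate their Office, Major entries.
Rows 1 and 3 agree on Advisor; apply Advisor→Office, Major and equate their Office, Major entries.
Rows 1 and 2 agree on Name, Major; apply Name, Major→GPA and equate their GPA entries.
Rows 1 and 3 agree on Office, Advisor; apply Office, Advisor→Name and equate their Name entries.
Rows 1 and 3 agree on Name, Major; apply Name, Major→GPA and equate their GPA entries.
Row 3 is now all distinguished symbols — the join is lossless.

Yes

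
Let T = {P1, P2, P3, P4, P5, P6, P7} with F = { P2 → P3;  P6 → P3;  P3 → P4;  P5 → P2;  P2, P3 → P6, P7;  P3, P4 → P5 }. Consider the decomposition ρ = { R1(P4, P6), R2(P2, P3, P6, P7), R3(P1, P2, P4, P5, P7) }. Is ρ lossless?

Chase test. Columns are P1, P2, P3, P4, P5, P6, P7; row i has aⱼ where attribute j ∈ Ri, else bᵢⱼ.
Initial tableau (one row per fragment):
  row 1: b11 b12 b13 a4 b15 a6 b17
  row 2: b21 a2 a3 b24 b25 a6 a7
  row 3: a1 a2 b33 a4 a5 b36 a7
Rows 2 and 3 agree on P2; apply P2→P3 and equate their P3 entries.
Rows 1 and 2 agree on P6; apply P6→P3 and equate their P3 entries.
Rows 1 and 2 agree on P3; apply P3→P4 and equate their P4 entries.
Rows 2 and 3 agree on P2, P3; apply P2, P3→P6, P7 and equate their P6, P7 entries.
Rows 1 and 2 agree on P3, P4; apply P3, P4→P5 and equate their P5 entries.
Rows 1 and 3 agree on P3, P4; apply P3, P4→P5 and equate their P5 entries.
Rows 1 and 2 agree on P5; apply P5→P2 and equate their P2 entries.
Rows 1 and 2 agree on P2, P3; apply P2, P3→P6, P7 and equate their P6, P7 entries.
Row 3 is now all distinguished symbols — the join is lossless.

Yes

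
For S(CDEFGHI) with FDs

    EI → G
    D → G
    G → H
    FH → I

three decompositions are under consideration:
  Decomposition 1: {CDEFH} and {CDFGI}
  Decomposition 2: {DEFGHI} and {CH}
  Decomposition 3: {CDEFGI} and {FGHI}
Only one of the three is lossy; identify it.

Decomposition 2

Decomposition 1: common = {CDF}, closure = {CDFGHI} → lossless.
Decomposition 2: common = {H}, closure = {H} → lossy.
Decomposition 3: common = {FGI}, closure = {FGHI} → lossless.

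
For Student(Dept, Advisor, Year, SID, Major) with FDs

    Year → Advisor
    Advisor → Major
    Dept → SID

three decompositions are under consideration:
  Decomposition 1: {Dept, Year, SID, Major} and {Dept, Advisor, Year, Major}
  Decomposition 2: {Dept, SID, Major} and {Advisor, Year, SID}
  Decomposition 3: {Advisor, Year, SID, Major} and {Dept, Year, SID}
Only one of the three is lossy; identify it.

Decomposition 2

Decomposition 1: common = {Dept, Year, Major}, closure = {Dept, Advisor, Year, SID, Major} → lossless.
Decomposition 2: common = {SID}, closure = {SID} → lossy.
Decomposition 3: common = {Year, SID}, closure = {Advisor, Year, SID, Major} → lossless.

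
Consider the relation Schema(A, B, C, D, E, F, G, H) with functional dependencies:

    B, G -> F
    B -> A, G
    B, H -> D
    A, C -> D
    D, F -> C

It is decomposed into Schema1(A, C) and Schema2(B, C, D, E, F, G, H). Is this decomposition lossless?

Common attributes: Schema1 ∩ Schema2 = {C}.
No dependency enlarges {C}, so (C)⁺ = {C}.
The closure contains neither all of Schema1 = {A, C} nor all of Schema2 = {B, C, D, E, F, G, H}, so the common attributes are not a superkey of either fragment. The join is lossy.

No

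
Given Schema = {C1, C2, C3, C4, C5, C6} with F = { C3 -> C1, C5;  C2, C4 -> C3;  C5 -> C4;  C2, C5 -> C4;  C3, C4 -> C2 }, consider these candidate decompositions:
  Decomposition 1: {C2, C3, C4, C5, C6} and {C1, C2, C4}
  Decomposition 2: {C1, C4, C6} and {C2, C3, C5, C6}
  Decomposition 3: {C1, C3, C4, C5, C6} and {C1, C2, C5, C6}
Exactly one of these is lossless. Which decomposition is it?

Decomposition 1: common = {C2, C4}, closure = {C1, C2, C3, C4, C5} → lossless.
Decomposition 2: common = {C6}, closure = {C6} → lossy.
Decomposition 3: common = {C1, C5, C6}, closure = {C1, C4, C5, C6} → lossy.

Decomposition 1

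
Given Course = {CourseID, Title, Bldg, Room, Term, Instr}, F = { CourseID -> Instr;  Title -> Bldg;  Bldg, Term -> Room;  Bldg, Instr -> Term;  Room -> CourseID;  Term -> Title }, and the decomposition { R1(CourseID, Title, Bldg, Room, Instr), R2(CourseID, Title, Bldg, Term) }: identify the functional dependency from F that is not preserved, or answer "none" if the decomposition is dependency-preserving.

none

CourseID → Instr lies within R1.
Title → Bldg lies within R1.
Bldg, Term → Room: restricted closure across fragments reaches Room.
Bldg, Instr → Term: restricted closure across fragments reaches Term.
Room → CourseID lies within R1.
Term → Title lies within R2.
Every dependency is enforceable on the fragments, so the decomposition is dependency-preserving.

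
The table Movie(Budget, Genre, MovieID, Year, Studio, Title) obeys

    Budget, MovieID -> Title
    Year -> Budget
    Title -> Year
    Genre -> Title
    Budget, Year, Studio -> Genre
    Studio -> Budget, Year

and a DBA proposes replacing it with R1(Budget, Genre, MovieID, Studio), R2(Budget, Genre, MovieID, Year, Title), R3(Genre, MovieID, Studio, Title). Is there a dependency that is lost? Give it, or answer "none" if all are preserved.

none

Budget, MovieID → Title lies within R2.
Year → Budget lies within R2.
Title → Year lies within R2.
Genre → Title lies within R2.
Budget, Year, Studio → Genre: restricted closure across fragments reaches Genre.
Studio → Budget, Year: restricted closure across fragments reaches Budget, Year.
Every dependency is enforceable on the fragments, so the decomposition is dependency-preserving.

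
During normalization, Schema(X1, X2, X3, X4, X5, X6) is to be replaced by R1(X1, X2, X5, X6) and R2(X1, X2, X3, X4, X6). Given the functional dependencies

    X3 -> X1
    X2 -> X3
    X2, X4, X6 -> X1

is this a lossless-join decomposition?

No

Common attributes: R1 ∩ R2 = {X1, X2, X6}.
Closure of {X1, X2, X6}: X2 → X3 applies, adding X3. So (X1, X2, X6)⁺ = {X1, X2, X3, X6}.
The closure contains neither all of R1 = {X1, X2, X5, X6} nor all of R2 = {X1, X2, X3, X4, X6}, so the common attributes are not a superkey of either fragment. The join is lossy.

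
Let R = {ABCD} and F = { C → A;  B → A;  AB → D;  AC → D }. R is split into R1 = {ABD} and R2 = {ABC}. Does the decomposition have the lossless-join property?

Common attributes: R1 ∩ R2 = {AB}.
Closure of {AB}: AB → D applies, adding D. So (AB)⁺ = {ABD}.
This closure contains every attribute of R1, so R1 ∩ R2 → R1. The join is lossless.

Yes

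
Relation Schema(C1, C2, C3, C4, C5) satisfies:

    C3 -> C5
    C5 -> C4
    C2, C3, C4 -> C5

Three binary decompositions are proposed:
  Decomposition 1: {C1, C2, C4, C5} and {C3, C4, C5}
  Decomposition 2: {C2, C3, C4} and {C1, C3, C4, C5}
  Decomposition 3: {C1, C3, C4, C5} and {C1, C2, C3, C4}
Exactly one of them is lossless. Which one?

Decomposition 1: common = {C4, C5}, closure = {C4, C5} → lossy.
Decomposition 2: common = {C3, C4}, closure = {C3, C4, C5} → lossy.
Decomposition 3: common = {C1, C3, C4}, closure = {C1, C3, C4, C5} → lossless.

Decomposition 3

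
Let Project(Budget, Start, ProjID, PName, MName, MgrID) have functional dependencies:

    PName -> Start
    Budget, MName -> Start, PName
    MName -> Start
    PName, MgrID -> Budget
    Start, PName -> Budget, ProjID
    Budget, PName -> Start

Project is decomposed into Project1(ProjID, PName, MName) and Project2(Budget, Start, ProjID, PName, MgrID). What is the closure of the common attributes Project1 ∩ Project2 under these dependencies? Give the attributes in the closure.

Project1 ∩ Project2 = {ProjID, PName}.
PName → Start applies, adding Start
Start, PName → Budget, ProjID applies, adding Budget
Closure: {Budget, Start, ProjID, PName}.

Budget, Start, ProjID, PName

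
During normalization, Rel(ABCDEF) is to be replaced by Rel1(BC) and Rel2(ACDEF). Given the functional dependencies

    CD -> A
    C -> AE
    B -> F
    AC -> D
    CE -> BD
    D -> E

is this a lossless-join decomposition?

Yes

Common attributes: Rel1 ∩ Rel2 = {C}.
Closure of {C}: C → AE applies, adding AE; AC → D applies, adding D; CE → BD applies, adding B; B → F applies, adding F. So (C)⁺ = {ABCDEF}.
This closure contains every attribute of Rel1, so Rel1 ∩ Rel2 → Rel1. The join is lossless.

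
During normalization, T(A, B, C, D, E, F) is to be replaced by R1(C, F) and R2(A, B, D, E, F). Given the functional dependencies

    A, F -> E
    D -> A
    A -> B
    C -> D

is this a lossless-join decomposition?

No

Common attributes: R1 ∩ R2 = {F}.
No dependency enlarges {F}, so (F)⁺ = {F}.
The closure contains neither all of R1 = {C, F} nor all of R2 = {A, B, D, E, F}, so the common attributes are not a superkey of either fragment. The join is lossy.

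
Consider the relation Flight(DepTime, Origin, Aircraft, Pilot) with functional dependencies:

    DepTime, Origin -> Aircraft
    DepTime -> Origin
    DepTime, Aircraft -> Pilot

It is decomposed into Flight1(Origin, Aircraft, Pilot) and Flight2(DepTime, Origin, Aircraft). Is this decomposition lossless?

Common attributes: Flight1 ∩ Flight2 = {Origin, Aircraft}.
No dependency enlarges {Origin, Aircraft}, so (Origin, Aircraft)⁺ = {Origin, Aircraft}.
The closure contains neither all of Flight1 = {Origin, Aircraft, Pilot} nor all of Flight2 = {DepTime, Origin, Aircraft}, so the common attributes are not a superkey of either fragment. The join is lossy.

No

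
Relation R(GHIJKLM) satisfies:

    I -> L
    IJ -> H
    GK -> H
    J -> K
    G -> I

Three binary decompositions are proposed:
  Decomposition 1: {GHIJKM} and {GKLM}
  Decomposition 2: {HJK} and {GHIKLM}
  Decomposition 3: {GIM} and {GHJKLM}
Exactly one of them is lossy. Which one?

Decomposition 1: common = {GKM}, closure = {GHIKLM} → lossless.
Decomposition 2: common = {HK}, closure = {HK} → lossy.
Decomposition 3: common = {GM}, closure = {GILM} → lossless.

Decomposition 2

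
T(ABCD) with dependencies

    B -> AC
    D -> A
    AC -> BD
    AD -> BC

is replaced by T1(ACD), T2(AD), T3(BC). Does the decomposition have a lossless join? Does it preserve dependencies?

Lossless test (chase): Rows 1 and 2 agree on AD; apply AD→BC and equate their BC entries. No row becomes fully distinguished — the join is lossy.
Dependency preservation: the restricted closure of {B} across the fragments never reaches {AC}, so B → AC cannot be enforced without a join — not preserved.

lossy and not dependency-preserving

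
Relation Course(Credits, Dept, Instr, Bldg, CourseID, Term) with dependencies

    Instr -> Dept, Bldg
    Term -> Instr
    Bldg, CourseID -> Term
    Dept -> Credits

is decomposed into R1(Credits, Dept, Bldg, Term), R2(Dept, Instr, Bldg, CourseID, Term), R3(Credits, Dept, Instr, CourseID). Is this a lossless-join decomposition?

Chase test. Columns are Credits, Dept, Instr, Bldg, CourseID, Term; row i has aⱼ where attribute j ∈ Ri, else bᵢⱼ.
Initial tableau (one row per fragment):
  row 1: a1 a2 b13 a4 b15 a6
  row 2: b21 a2 a3 a4 a5 a6
  row 3: a1 a2 a3 b34 a5 b36
Rows 2 and 3 agree on Instr; apply Instr→Dept, Bldg and equate their Dept, Bldg entries.
Rows 1 and 2 agree on Term; apply Term→Instr and equate their Instr entries.
Rows 2 and 3 agree on Bldg, CourseID; apply Bldg, CourseID→Term and equate their Term entries.
Rows 1 and 2 agree on Dept; apply Dept→Credits and equate their Credits entries.
Row 2 is now all distinguished symbols — the join is lossless.

Yes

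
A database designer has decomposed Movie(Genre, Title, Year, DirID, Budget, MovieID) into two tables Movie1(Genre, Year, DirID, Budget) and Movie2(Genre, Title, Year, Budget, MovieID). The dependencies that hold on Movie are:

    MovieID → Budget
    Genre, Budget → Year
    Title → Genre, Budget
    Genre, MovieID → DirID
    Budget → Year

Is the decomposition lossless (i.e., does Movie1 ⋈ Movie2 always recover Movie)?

No

Common attributes: Movie1 ∩ Movie2 = {Genre, Year, Budget}.
No dependency enlarges {Genre, Year, Budget}, so (Genre, Year, Budget)⁺ = {Genre, Year, Budget}.
The closure contains neither all of Movie1 = {Genre, Year, DirID, Budget} nor all of Movie2 = {Genre, Title, Year, Budget, MovieID}, so the common attributes are not a superkey of either fragment. The join is lossy.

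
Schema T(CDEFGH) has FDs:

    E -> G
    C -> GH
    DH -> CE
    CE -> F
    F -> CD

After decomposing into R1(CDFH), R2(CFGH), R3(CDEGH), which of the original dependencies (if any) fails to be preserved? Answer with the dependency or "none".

none

E → G lies within R3.
C → GH lies within R2.
DH → CE lies within R3.
CE → F: restricted closure across fragments reaches F.
F → CD lies within R1.
Every dependency is enforceable on the fragments, so the decomposition is dependency-preserving.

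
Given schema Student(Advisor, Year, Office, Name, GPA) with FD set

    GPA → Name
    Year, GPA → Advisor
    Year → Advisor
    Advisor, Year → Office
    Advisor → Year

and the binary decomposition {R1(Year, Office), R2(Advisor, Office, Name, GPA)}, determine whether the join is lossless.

Common attributes: R1 ∩ R2 = {Office}.
No dependency enlarges {Office}, so (Office)⁺ = {Office}.
The closure contains neither all of R1 = {Year, Office} nor all of R2 = {Advisor, Office, Name, GPA}, so the common attributes are not a superkey of either fragment. The join is lossy.

No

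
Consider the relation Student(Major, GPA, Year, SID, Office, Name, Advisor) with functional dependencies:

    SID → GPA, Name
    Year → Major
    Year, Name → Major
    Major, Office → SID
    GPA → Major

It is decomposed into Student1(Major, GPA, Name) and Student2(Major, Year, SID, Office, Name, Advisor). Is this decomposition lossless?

No

Common attributes: Student1 ∩ Student2 = {Major, Name}.
No dependency enlarges {Major, Name}, so (Major, Name)⁺ = {Major, Name}.
The closure contains neither all of Student1 = {Major, GPA, Name} nor all of Student2 = {Major, Year, SID, Office, Name, Advisor}, so the common attributes are not a superkey of either fragment. The join is lossy.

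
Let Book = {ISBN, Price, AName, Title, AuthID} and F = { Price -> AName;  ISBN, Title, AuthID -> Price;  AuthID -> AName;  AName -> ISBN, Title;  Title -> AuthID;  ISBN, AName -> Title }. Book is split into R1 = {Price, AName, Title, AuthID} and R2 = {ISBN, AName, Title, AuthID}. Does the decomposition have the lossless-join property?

Common attributes: R1 ∩ R2 = {AName, Title, AuthID}.
Closure of {AName, Title, AuthID}: AName → ISBN, Title applies, adding ISBN; ISBN, Title, AuthID → Price applies, adding Price. So (AName, Title, AuthID)⁺ = {ISBN, Price, AName, Title, AuthID}.
This closure contains every attribute of R1, so R1 ∩ R2 → R1. The join is lossless.

Yes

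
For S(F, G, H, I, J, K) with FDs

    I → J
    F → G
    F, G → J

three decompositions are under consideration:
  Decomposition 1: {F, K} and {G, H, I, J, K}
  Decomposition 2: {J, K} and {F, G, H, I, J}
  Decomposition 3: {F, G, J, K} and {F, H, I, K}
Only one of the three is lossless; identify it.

Decomposition 3

Decomposition 1: common = {K}, closure = {K} → lossy.
Decomposition 2: common = {J}, closure = {J} → lossy.
Decomposition 3: common = {F, K}, closure = {F, G, J, K} → lossless.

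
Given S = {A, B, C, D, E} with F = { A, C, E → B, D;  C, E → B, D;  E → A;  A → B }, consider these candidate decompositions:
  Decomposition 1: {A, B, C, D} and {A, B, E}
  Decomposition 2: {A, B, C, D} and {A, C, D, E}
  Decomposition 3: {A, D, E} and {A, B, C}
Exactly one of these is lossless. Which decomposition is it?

Decomposition 1: common = {A, B}, closure = {A, B} → lossy.
Decomposition 2: common = {A, C, D}, closure = {A, B, C, D} → lossless.
Decomposition 3: common = {A}, closure = {A, B} → lossy.

Decomposition 2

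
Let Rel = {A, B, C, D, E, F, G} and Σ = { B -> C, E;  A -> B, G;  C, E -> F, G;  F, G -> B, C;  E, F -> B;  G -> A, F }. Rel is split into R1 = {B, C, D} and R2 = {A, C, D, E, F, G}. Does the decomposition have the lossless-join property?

No

Common attributes: R1 ∩ R2 = {C, D}.
No dependency enlarges {C, D}, so (C, D)⁺ = {C, D}.
The closure contains neither all of R1 = {B, C, D} nor all of R2 = {A, C, D, E, F, G}, so the common attributes are not a superkey of either fragment. The join is lossy.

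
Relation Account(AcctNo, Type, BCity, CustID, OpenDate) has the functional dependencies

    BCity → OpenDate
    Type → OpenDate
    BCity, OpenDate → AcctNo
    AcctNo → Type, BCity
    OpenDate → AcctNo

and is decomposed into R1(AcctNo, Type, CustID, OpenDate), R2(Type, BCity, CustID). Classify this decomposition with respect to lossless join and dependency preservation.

Lossless test: (Type, CustID)⁺ = {AcctNo, Type, BCity, CustID, OpenDate}, which contains all of one fragment — lossless.
Dependency preservation: BCity → OpenDate; BCity, OpenDate → AcctNo; AcctNo → Type, BCity are not contained in any single fragment, but the restricted closure of each left-hand side across the fragments still reaches the right-hand side; the remaining FDs each lie inside some fragment. All dependencies are preserved.

lossless and dependency-preserving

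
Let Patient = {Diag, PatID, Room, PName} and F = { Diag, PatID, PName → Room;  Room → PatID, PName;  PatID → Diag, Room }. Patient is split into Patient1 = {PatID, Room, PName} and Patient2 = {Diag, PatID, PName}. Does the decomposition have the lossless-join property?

Yes

Common attributes: Patient1 ∩ Patient2 = {PatID, PName}.
Closure of {PatID, PName}: PatID → Diag, Room applies, adding Diag, Room. So (PatID, PName)⁺ = {Diag, PatID, Room, PName}.
This closure contains every attribute of Patient1, so Patient1 ∩ Patient2 → Patient1. The join is lossless.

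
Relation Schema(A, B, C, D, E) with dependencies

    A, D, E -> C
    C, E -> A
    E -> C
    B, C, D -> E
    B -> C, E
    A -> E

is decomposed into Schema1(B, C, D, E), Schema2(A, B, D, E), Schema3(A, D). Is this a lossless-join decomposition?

Yes

Chase test. Columns are A, B, C, D, E; row i has aⱼ where attribute j ∈ Schemai, else bᵢⱼ.
Initial tableau (one row per fragment):
  row 1: b11 a2 a3 a4 a5
  row 2: a1 a2 b23 a4 a5
  row 3: a1 b32 b33 a4 b35
Rows 1 and 2 agree on E; apply E→C and equate their C entries.
Rows 2 and 3 agree on A; apply A→E and equate their E entries.
Rows 2 and 3 agree on A, D, E; apply A, D, E→C and equate their C entries.
Rows 1 and 2 agree on C, E; apply C, E→A and equate their A entries.
Row 1 is now all distinguished symbols — the join is lossless.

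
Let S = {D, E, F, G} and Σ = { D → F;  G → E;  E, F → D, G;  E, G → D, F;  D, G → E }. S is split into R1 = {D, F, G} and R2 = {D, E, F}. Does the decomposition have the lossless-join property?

Common attributes: R1 ∩ R2 = {D, F}.
No dependency enlarges {D, F}, so (D, F)⁺ = {D, F}.
The closure contains neither all of R1 = {D, F, G} nor all of R2 = {D, E, F}, so the common attributes are not a superkey of either fragment. The join is lossy.

No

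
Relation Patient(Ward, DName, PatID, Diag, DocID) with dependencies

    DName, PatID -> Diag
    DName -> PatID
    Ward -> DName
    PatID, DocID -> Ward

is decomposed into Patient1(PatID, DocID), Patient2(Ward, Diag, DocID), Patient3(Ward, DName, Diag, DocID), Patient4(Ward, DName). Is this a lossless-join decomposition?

No

Chase test. Columns are Ward, DName, PatID, Diag, DocID; row i has aⱼ where attribute j ∈ Patienti, else bᵢⱼ.
Initial tableau (one row per fragment):
  row 1: b11 b12 a3 b14 a5
  row 2: a1 b22 b23 a4 a5
  row 3: a1 a2 b33 a4 a5
  row 4: a1 a2 b43 b44 b45
Rows 3 and 4 agree on DName; apply DName→PatID and equate their PatID entries.
Rows 2 and 3 agree on Ward; apply Ward→DName and equate their DName entries.
Rows 3 and 4 agree on DName, PatID; apply DName, PatID→Diag and equate their Diag entries.
Rows 2 and 3 agree on DName; apply DName→PatID and equate their PatID entries.
No row becomes fully distinguished — the join is lossy.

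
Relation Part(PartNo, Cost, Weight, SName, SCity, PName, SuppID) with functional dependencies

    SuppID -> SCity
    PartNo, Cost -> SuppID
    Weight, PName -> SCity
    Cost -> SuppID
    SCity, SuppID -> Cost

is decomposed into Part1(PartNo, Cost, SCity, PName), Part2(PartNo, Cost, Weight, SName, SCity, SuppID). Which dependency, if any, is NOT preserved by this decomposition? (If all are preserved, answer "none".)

Check Weight, PName → SCity: no single fragment contains all of {Weight, SCity, PName}, and the restricted closure of {Weight, PName} across the fragments never reaches {SCity}.
SuppID → SCity is preserved.
PartNo, Cost → SuppID is preserved.
Cost → SuppID is preserved.
SCity, SuppID → Cost is preserved.

Weight, PName -> SCity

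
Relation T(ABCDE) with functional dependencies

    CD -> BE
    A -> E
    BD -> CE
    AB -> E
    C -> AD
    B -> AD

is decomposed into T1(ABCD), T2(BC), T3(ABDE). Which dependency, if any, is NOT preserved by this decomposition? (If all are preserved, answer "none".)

CD → BE: restricted closure across fragments reaches BE.
A → E lies within T3.
BD → CE: restricted closure across fragments reaches CE.
AB → E lies within T3.
C → AD lies within T1.
B → AD lies within T1.
Every dependency is enforceable on the fragments, so the decomposition is dependency-preserving.

none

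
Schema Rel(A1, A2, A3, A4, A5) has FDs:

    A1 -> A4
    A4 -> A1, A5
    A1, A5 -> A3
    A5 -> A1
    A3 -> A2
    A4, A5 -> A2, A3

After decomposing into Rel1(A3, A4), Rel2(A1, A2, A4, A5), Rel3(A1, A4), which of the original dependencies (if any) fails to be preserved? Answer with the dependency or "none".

Check A3 → A2: no single fragment contains all of {A2, A3}, and the restricted closure of {A3} across the fragments never reaches {A2}.
A1 → A4 is preserved.
A4 → A1, A5 is preserved.
A1, A5 → A3 is preserved.
A5 → A1 is preserved.
A4, A5 → A2, A3 is preserved.

A3 -> A2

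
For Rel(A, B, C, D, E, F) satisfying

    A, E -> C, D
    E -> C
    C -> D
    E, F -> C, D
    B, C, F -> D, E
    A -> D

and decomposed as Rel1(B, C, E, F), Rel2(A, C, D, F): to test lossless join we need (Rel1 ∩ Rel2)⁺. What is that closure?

C, D, F

Rel1 ∩ Rel2 = {C, F}.
C → D applies, adding D
Closure: {C, D, F}.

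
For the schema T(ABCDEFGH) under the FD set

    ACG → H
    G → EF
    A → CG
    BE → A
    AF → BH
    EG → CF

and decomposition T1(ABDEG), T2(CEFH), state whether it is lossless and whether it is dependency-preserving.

lossy and not dependency-preserving

Lossless test: (E)⁺ = {E}, which is a superkey of neither fragment — lossy.
Dependency preservation: the restricted closure of {ACG} across the fragments never reaches {H}, so ACG → H cannot be enforced without a join — not preserved.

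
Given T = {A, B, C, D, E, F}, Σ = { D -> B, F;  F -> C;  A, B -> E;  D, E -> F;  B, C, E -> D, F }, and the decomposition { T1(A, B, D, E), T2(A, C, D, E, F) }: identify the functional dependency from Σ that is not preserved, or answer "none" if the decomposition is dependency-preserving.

Check B, C, E → D, F: no single fragment contains all of {B, C, D, E, F}, and the restricted closure of {B, C, E} across the fragments never reaches {D, F}.
D → B, F is preserved.
F → C is preserved.
A, B → E is preserved.
D, E → F is preserved.

B, C, E -> D, F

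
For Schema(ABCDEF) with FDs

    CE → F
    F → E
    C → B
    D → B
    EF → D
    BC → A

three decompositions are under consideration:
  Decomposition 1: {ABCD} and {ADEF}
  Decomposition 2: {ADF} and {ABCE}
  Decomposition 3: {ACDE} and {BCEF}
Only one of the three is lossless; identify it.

Decomposition 3

Decomposition 1: common = {AD}, closure = {ABD} → lossy.
Decomposition 2: common = {A}, closure = {A} → lossy.
Decomposition 3: common = {CE}, closure = {ABCDEF} → lossless.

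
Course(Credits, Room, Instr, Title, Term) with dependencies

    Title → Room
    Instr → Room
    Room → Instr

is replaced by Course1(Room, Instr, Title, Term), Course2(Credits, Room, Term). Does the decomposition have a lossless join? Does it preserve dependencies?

lossy but dependency-preserving

Lossless test: (Room, Term)⁺ = {Room, Instr, Term}, which is a superkey of neither fragment — lossy.
Dependency preservation: every FD's attributes lie within a single fragment, so each can be enforced locally — preserved.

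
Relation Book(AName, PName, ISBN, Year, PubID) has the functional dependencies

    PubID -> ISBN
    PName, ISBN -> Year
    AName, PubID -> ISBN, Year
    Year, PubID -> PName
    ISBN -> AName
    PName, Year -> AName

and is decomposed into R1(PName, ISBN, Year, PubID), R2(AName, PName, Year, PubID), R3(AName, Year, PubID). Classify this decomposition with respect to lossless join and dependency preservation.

lossless but not dependency-preserving

Lossless test (chase): Rows 1 and 2 agree on PubID; apply PubID→ISBN and equate their ISBN entries. Rows 1 and 3 agree on PubID; apply PubID→ISBN and equate their ISBN entries. Rows 1 and 3 agree on Year, PubID; apply Year, PubID→PName and equate their PName entries. Rows 1 and 2 agree on ISBN; apply ISBN→AName and equate their AName entries. Row 1 is now all distinguished symbols — the join is lossless.
Dependency preservation: the restricted closure of {ISBN} across the fragments never reaches {AName}, so ISBN → AName cannot be enforced without a join — not preserved.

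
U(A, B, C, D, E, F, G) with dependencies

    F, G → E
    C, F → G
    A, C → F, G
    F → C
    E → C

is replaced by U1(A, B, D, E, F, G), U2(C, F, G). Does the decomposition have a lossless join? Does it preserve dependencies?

lossless but not dependency-preserving

Lossless test: (F, G)⁺ = {C, E, F, G}, which contains all of one fragment — lossless.
Dependency preservation: the restricted closure of {A, C} across the fragments never reaches {F, G}, so A, C → F, G cannot be enforced without a join — not preserved.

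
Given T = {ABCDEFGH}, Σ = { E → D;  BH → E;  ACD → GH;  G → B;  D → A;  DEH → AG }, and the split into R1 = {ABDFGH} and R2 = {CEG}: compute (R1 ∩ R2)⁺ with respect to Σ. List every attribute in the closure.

BG

R1 ∩ R2 = {G}.
G → B applies, adding B
Closure: {BG}.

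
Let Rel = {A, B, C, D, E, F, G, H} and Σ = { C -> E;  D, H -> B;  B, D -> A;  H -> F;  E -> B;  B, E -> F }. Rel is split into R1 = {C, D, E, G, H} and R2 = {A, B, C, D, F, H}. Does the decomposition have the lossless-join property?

Yes

Common attributes: R1 ∩ R2 = {C, D, H}.
Closure of {C, D, H}: C → E applies, adding E; D, H → B applies, adding B; B, D → A applies, adding A; H → F applies, adding F. So (C, D, H)⁺ = {A, B, C, D, E, F, H}.
This closure contains every attribute of R2, so R1 ∩ R2 → R2. The join is lossless.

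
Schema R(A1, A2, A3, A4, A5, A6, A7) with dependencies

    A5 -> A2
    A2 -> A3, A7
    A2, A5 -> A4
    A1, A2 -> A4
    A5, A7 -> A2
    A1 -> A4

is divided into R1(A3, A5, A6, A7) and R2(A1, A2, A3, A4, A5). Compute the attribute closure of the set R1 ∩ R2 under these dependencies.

A2, A3, A4, A5, A7

R1 ∩ R2 = {A3, A5}.
A5 → A2 applies, adding A2
A2 → A3, A7 applies, adding A7
A2, A5 → A4 applies, adding A4
Closure: {A2, A3, A4, A5, A7}.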